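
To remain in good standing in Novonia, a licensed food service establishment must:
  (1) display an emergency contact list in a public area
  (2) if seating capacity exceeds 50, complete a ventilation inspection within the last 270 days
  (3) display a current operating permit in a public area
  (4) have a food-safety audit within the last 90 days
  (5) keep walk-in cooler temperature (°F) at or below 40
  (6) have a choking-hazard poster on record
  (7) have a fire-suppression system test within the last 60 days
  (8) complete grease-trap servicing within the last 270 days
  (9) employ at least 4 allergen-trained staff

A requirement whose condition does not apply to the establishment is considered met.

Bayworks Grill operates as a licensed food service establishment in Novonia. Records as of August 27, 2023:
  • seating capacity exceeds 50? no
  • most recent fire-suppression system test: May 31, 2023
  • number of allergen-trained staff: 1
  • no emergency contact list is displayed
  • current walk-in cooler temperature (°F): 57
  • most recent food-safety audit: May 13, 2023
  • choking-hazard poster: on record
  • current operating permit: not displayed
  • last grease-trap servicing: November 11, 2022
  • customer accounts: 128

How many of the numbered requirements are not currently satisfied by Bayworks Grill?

1. emergency contact list absent → not met
2. condition 'seating capacity exceeds 50' does not hold → requirement n/a → met
3. current operating permit absent → not met
4. food-safety audit 106 days ago vs limit 90 → not met
5. walk-in cooler temperature (°F) 57 > 40 → not met
6. choking-hazard poster present → met
7. fire-suppression system test 88 days ago vs limit 60 → not met
8. grease-trap servicing 289 days ago vs limit 270 → not met
9. allergen-trained staff 1 < 4 → not met
Not met: 7 of 9

7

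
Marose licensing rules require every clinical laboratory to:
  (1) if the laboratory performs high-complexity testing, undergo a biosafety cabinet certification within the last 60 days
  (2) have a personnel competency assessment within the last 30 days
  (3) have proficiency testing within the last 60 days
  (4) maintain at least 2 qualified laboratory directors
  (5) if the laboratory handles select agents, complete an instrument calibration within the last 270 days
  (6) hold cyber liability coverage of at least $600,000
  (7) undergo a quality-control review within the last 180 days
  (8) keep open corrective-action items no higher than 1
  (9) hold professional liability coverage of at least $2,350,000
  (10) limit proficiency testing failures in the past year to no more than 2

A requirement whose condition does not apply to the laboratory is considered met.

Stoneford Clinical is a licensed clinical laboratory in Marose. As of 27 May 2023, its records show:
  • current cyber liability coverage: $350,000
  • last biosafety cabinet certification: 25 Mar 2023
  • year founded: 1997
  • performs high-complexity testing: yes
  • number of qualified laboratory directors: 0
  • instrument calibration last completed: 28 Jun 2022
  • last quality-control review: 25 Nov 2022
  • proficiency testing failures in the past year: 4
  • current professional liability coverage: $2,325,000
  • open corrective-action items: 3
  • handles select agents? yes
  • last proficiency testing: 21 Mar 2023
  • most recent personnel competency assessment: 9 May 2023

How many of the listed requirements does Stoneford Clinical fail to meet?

9

1. condition 'performs high-complexity testing' holds; biosafety cabinet certification 63 days ago vs limit 60 → not met
2. personnel competency assessment 18 days ago vs limit 30 → met
3. proficiency testing 67 days ago vs limit 60 → not met
4. qualified laboratory directors 0 < 2 → not met
5. condition 'handles select agents' holds; instrument calibration 333 days ago vs limit 270 → not met
6. cyber liability coverage $350,000 < $600,000 → not met
7. quality-control review 183 days ago vs limit 180 → not met
8. open corrective-action items 3 > 1 → not met
9. professional liability coverage $2,325,000 < $2,350,000 → not met
10. proficiency testing failures in the past year 4 > 2 → not met
Not met: 9 of 10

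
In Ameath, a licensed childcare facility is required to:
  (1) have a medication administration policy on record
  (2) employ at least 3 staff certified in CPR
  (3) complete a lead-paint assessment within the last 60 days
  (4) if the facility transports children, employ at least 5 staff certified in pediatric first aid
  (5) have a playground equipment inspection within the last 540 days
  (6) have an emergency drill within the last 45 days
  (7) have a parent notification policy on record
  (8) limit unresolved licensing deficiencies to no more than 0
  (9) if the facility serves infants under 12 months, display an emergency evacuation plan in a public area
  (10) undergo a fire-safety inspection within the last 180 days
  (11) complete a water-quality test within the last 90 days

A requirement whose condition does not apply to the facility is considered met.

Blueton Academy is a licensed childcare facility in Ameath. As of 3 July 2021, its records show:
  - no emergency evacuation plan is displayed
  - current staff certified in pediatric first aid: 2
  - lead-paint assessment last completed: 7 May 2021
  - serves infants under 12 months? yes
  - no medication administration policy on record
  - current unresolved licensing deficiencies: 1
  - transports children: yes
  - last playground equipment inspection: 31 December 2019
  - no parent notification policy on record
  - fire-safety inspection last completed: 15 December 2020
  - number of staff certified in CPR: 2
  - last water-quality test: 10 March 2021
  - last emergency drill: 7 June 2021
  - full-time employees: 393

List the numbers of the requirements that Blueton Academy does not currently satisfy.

1. medication administration policy absent → not met
2. staff certified in CPR 2 < 3 → not met
3. lead-paint assessment 57 days ago vs limit 60 → met
4. condition 'transports children' holds; staff certified in pediatric first aid 2 < 5 → not met
5. playground equipment inspection 550 days ago vs limit 540 → not met
6. emergency drill 26 days ago vs limit 45 → met
7. parent notification policy absent → not met
8. unresolved licensing deficiencies 1 > 0 → not met
9. condition 'serves infants under 12 months' holds; emergency evacuation plan absent → not met
10. fire-safety inspection 200 days ago vs limit 180 → not met
11. water-quality test 115 days ago vs limit 90 → not met
Not met: 1, 2, 4, 5, 7, 8, 9, 10, 11

1, 2, 4, 5, 7, 8, 9, 10, 11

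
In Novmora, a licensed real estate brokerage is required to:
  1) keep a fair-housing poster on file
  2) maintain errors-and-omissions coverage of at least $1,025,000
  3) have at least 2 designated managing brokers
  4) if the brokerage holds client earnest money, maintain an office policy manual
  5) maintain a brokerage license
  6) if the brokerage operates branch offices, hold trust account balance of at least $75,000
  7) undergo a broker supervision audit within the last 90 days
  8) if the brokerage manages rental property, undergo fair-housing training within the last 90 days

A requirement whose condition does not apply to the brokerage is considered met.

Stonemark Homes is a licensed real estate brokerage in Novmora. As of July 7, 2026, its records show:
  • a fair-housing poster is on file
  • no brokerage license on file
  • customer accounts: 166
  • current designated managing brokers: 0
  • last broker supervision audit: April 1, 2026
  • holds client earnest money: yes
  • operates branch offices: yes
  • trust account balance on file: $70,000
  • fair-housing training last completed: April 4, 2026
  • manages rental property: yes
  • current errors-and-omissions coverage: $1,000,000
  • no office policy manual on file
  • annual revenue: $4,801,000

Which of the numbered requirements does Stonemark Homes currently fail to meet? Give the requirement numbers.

2, 3, 4, 5, 6, 7, 8

1. fair-housing poster present → met
2. errors-and-omissions coverage $1,000,000 < $1,025,000 → not met
3. designated managing brokers 0 < 2 → not met
4. condition 'holds client earnest money' holds; office policy manual absent → not met
5. brokerage license absent → not met
6. condition 'operates branch offices' holds; trust account balance $70,000 < $75,000 → not met
7. broker supervision audit 97 days ago vs limit 90 → not met
8. condition 'manages rental property' holds; fair-housing training 94 days ago vs limit 90 → not met
Not met: 2, 3, 4, 5, 6, 7, 8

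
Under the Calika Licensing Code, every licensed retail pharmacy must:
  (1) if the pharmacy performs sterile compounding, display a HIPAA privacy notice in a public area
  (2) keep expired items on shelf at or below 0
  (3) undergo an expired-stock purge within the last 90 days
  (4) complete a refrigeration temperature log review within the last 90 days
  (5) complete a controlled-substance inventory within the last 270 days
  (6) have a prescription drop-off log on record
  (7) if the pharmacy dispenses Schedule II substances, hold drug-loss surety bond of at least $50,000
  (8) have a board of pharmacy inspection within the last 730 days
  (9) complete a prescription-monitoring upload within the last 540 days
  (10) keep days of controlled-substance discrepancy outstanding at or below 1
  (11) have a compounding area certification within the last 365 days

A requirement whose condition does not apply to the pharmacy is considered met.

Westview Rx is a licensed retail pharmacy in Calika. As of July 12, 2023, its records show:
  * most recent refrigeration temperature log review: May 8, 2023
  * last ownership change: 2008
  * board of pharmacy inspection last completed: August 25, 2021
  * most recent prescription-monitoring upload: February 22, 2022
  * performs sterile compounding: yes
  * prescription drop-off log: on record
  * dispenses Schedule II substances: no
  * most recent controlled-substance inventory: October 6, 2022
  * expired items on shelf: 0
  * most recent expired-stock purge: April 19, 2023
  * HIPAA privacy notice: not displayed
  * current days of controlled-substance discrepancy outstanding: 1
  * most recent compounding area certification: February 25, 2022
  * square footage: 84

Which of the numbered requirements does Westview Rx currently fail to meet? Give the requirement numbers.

1. condition 'performs sterile compounding' holds; HIPAA privacy notice absent → not met
2. expired items on shelf 0 ≤ 0 → met
3. expired-stock purge 84 days ago vs limit 90 → met
4. refrigeration temperature log review 65 days ago vs limit 90 → met
5. controlled-substance inventory 279 days ago vs limit 270 → not met
6. prescription drop-off log present → met
7. condition 'dispenses Schedule II substances' does not hold → requirement n/a → met
8. board of pharmacy inspection 686 days ago vs limit 730 → met
9. prescription-monitoring upload 505 days ago vs limit 540 → met
10. days of controlled-substance discrepancy outstanding 1 ≤ 1 → met
11. compounding area certification 502 days ago vs limit 365 → not met
Not met: 1, 5, 11

1, 5, 11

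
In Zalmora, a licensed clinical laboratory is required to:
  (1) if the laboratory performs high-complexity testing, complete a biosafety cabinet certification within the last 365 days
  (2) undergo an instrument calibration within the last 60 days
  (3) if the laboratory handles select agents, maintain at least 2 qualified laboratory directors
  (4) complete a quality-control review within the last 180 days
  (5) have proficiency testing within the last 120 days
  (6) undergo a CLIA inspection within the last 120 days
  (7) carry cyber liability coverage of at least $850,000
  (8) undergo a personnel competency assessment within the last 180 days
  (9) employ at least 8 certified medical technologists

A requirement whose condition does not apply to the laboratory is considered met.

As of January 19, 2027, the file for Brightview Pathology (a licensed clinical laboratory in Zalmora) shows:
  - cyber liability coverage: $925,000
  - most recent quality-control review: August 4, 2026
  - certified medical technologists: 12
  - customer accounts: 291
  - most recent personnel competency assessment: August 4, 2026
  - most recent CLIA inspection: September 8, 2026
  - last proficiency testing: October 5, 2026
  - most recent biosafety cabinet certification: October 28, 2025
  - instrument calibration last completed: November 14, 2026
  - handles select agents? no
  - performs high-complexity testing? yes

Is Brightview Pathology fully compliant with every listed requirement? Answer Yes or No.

No

1. condition 'performs high-complexity testing' holds; biosafety cabinet certification 448 days ago vs limit 365 → not met
2. instrument calibration 66 days ago vs limit 60 → not met
3. condition 'handles select agents' does not hold → requirement n/a → met
4. quality-control review 168 days ago vs limit 180 → met
5. proficiency testing 106 days ago vs limit 120 → met
6. CLIA inspection 133 days ago vs limit 120 → not met
7. cyber liability coverage $925,000 ≥ $850,000 → met
8. personnel competency assessment 168 days ago vs limit 180 → met
9. certified medical technologists 12 ≥ 8 → met
Not met: 1, 2, 6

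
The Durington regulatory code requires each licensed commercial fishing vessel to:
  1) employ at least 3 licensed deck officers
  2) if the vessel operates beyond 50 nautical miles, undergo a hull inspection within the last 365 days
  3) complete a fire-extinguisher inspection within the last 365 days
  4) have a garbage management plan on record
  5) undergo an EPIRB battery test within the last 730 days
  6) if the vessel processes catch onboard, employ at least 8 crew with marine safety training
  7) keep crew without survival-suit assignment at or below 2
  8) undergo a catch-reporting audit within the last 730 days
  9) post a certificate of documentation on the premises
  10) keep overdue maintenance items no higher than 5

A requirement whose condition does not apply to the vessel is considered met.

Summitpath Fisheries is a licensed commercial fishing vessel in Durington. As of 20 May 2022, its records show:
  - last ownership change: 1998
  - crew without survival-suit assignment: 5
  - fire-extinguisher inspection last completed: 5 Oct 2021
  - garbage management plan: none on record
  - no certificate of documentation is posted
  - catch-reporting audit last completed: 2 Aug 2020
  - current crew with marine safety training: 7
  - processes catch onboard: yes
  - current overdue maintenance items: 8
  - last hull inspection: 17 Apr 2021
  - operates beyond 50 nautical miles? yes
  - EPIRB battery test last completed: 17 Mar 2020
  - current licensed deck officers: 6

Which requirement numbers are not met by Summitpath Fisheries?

2, 4, 5, 6, 7, 9, 10

1. licensed deck officers 6 ≥ 3 → met
2. condition 'operates beyond 50 nautical miles' holds; hull inspection 398 days ago vs limit 365 → not met
3. fire-extinguisher inspection 227 days ago vs limit 365 → met
4. garbage management plan absent → not met
5. EPIRB battery test 794 days ago vs limit 730 → not met
6. condition 'processes catch onboard' holds; crew with marine safety training 7 < 8 → not met
7. crew without survival-suit assignment 5 > 2 → not met
8. catch-reporting audit 656 days ago vs limit 730 → met
9. certificate of documentation absent → not met
10. overdue maintenance items 8 > 5 → not met
Not met: 2, 4, 5, 6, 7, 9, 10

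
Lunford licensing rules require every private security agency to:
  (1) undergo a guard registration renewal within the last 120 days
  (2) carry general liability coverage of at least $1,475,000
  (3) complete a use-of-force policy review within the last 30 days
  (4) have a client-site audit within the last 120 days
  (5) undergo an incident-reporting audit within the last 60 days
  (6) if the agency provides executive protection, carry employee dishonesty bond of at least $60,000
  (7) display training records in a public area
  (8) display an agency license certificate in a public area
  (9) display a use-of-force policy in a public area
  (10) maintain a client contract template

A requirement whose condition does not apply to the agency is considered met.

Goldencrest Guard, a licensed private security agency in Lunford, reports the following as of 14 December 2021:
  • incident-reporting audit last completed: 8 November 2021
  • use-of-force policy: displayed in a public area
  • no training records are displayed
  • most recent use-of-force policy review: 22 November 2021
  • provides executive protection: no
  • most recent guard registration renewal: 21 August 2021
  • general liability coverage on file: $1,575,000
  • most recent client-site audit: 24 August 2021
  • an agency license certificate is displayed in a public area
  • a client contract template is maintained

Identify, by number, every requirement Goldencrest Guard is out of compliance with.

7

1. guard registration renewal 115 days ago vs limit 120 → met
2. general liability coverage $1,575,000 ≥ $1,475,000 → met
3. use-of-force policy review 22 days ago vs limit 30 → met
4. client-site audit 112 days ago vs limit 120 → met
5. incident-reporting audit 36 days ago vs limit 60 → met
6. condition 'provides executive protection' does not hold → requirement n/a → met
7. training records absent → not met
8. agency license certificate present → met
9. use-of-force policy present → met
10. client contract template present → met
Not met: 7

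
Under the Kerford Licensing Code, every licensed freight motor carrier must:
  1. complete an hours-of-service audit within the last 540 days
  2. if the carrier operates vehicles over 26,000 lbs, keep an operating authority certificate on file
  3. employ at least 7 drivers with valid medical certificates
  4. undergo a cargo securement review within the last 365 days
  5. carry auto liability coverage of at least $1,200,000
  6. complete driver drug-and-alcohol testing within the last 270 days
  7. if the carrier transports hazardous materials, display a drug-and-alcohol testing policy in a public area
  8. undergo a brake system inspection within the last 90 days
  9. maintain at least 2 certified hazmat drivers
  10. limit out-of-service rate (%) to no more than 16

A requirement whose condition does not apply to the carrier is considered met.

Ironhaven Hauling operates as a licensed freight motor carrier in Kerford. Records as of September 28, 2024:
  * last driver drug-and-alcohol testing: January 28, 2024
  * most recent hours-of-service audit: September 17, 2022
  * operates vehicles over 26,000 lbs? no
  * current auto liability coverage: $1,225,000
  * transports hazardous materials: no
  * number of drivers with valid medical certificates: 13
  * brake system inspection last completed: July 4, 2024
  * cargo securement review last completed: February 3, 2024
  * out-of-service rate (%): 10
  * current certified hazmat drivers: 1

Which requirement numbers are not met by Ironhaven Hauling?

1. hours-of-service audit 742 days ago vs limit 540 → not met
2. condition 'operates vehicles over 26,000 lbs' does not hold → requirement n/a → met
3. drivers with valid medical certificates 13 ≥ 7 → met
4. cargo securement review 238 days ago vs limit 365 → met
5. auto liability coverage $1,225,000 ≥ $1,200,000 → met
6. driver drug-and-alcohol testing 244 days ago vs limit 270 → met
7. condition 'transports hazardous materials' does not hold → requirement n/a → met
8. brake system inspection 86 days ago vs limit 90 → met
9. certified hazmat drivers 1 < 2 → not met
10. out-of-service rate (%) 10 ≤ 16 → met
Not met: 1, 9

1, 9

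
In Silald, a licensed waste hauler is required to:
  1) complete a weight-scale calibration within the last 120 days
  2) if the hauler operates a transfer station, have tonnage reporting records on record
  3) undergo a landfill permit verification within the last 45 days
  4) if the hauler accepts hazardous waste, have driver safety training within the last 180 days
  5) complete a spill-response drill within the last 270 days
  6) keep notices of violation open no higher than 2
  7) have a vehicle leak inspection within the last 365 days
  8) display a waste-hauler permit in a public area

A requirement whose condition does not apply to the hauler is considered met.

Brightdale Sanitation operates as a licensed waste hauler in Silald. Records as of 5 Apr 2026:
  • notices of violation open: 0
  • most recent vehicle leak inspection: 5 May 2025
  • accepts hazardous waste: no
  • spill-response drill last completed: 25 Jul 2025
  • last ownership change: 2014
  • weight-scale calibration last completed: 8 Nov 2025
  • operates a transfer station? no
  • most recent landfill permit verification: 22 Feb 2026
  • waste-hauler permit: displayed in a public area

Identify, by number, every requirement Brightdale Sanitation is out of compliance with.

1

1. weight-scale calibration 148 days ago vs limit 120 → not met
2. condition 'operates a transfer station' does not hold → requirement n/a → met
3. landfill permit verification 42 days ago vs limit 45 → met
4. condition 'accepts hazardous waste' does not hold → requirement n/a → met
5. spill-response drill 254 days ago vs limit 270 → met
6. notices of violation open 0 ≤ 2 → met
7. vehicle leak inspection 335 days ago vs limit 365 → met
8. waste-hauler permit present → met
Not met: 1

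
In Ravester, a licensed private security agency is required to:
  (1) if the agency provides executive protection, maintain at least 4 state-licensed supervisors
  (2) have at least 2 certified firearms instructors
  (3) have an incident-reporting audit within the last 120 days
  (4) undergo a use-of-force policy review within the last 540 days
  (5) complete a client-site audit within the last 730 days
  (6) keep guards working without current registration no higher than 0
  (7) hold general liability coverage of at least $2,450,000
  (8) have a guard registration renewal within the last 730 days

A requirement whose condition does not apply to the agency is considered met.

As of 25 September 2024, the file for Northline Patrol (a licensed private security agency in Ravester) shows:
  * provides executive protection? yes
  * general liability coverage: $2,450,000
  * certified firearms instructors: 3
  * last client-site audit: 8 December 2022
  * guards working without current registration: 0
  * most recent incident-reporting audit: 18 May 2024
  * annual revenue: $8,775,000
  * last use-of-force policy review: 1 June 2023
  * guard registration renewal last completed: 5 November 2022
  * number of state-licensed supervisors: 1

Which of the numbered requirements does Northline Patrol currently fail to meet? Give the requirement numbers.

1. condition 'provides executive protection' holds; state-licensed supervisors 1 < 4 → not met
2. certified firearms instructors 3 ≥ 2 → met
3. incident-reporting audit 130 days ago vs limit 120 → not met
4. use-of-force policy review 482 days ago vs limit 540 → met
5. client-site audit 657 days ago vs limit 730 → met
6. guards working without current registration 0 ≤ 0 → met
7. general liability coverage $2,450,000 ≥ $2,450,000 → met
8. guard registration renewal 690 days ago vs limit 730 → met
Not met: 1, 3

1, 3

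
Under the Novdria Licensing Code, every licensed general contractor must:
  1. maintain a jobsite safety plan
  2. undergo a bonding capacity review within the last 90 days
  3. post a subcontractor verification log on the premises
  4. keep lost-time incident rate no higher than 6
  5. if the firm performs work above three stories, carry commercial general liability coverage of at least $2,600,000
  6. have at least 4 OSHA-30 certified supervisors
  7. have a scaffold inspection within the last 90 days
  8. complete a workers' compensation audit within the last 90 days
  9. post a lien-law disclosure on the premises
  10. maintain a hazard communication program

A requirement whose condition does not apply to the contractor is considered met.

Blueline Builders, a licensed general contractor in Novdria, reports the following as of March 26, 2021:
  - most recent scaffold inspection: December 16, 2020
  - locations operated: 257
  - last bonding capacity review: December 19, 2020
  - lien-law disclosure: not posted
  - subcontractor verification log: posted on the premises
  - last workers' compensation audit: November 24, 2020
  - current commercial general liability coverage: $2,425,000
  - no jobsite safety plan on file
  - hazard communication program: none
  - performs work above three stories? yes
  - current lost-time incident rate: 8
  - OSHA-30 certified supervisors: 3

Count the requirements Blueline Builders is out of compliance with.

9

1. jobsite safety plan absent → not met
2. bonding capacity review 97 days ago vs limit 90 → not met
3. subcontractor verification log present → met
4. lost-time incident rate 8 > 6 → not met
5. condition 'performs work above three stories' holds; commercial general liability coverage $2,425,000 < $2,600,000 → not met
6. OSHA-30 certified supervisors 3 < 4 → not met
7. scaffold inspection 100 days ago vs limit 90 → not met
8. workers' compensation audit 122 days ago vs limit 90 → not met
9. lien-law disclosure absent → not met
10. hazard communication program absent → not met
Not met: 9 of 10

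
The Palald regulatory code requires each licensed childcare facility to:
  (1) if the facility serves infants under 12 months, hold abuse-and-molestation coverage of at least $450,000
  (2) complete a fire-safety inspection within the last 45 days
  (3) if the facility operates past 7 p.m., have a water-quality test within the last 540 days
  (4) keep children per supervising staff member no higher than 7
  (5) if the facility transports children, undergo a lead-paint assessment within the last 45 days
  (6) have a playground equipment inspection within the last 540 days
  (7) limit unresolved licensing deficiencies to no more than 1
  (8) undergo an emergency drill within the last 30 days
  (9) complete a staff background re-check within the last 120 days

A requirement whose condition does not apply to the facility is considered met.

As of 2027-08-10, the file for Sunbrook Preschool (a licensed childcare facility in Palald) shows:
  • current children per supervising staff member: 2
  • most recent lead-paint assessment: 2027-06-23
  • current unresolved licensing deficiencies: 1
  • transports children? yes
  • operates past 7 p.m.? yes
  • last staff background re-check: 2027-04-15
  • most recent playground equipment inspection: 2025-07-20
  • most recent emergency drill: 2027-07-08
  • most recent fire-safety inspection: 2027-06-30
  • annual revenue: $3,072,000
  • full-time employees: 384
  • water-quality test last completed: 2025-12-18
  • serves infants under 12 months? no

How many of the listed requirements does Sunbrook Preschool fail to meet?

4

1. condition 'serves infants under 12 months' does not hold → requirement n/a → met
2. fire-safety inspection 41 days ago vs limit 45 → met
3. condition 'operates past 7 p.m.' holds; water-quality test 600 days ago vs limit 540 → not met
4. children per supervising staff member 2 ≤ 7 → met
5. condition 'transports children' holds; lead-paint assessment 48 days ago vs limit 45 → not met
6. playground equipment inspection 751 days ago vs limit 540 → not met
7. unresolved licensing deficiencies 1 ≤ 1 → met
8. emergency drill 33 days ago vs limit 30 → not met
9. staff background re-check 117 days ago vs limit 120 → met
Not met: 4 of 9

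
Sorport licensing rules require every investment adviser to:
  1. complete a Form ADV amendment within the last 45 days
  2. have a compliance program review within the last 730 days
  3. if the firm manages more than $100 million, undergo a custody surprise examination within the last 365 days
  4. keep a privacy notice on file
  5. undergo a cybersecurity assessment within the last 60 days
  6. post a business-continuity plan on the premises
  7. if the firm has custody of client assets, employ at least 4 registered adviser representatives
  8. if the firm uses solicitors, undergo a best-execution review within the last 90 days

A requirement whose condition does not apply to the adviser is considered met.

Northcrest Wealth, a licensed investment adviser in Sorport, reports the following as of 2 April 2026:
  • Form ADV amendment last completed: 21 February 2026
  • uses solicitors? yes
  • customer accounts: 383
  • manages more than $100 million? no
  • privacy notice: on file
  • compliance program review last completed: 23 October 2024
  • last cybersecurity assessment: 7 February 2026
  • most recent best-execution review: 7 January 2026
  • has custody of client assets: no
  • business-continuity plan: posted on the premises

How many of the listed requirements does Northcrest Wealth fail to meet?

1. Form ADV amendment 40 days ago vs limit 45 → met
2. compliance program review 526 days ago vs limit 730 → met
3. condition 'manages more than $100 million' does not hold → requirement n/a → met
4. privacy notice present → met
5. cybersecurity assessment 54 days ago vs limit 60 → met
6. business-continuity plan present → met
7. condition 'has custody of client assets' does not hold → requirement n/a → met
8. condition 'uses solicitors' holds; best-execution review 85 days ago vs limit 90 → met
Not met: 0 of 8

0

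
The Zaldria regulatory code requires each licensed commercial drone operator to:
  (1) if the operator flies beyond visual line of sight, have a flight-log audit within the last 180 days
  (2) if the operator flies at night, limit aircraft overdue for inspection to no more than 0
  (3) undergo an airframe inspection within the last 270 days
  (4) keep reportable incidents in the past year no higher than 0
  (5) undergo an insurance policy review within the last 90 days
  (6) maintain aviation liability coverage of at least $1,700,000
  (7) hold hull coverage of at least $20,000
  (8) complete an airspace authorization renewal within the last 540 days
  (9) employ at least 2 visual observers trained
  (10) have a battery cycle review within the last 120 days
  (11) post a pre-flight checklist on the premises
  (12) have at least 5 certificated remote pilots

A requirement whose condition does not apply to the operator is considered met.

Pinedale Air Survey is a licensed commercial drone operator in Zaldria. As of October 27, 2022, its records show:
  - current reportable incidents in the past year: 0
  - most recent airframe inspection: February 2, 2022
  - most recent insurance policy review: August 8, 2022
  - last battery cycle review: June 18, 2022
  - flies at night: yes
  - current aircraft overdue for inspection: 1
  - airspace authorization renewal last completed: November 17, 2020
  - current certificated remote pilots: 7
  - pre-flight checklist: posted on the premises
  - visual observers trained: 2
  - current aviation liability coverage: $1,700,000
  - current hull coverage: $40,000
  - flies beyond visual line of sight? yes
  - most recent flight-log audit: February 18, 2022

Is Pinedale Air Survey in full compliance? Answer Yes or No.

1. condition 'flies beyond visual line of sight' holds; flight-log audit 251 days ago vs limit 180 → not met
2. condition 'flies at night' holds; aircraft overdue for inspection 1 > 0 → not met
3. airframe inspection 267 days ago vs limit 270 → met
4. reportable incidents in the past year 0 ≤ 0 → met
5. insurance policy review 80 days ago vs limit 90 → met
6. aviation liability coverage $1,700,000 ≥ $1,700,000 → met
7. hull coverage $40,000 ≥ $20,000 → met
8. airspace authorization renewal 709 days ago vs limit 540 → not met
9. visual observers trained 2 ≥ 2 → met
10. battery cycle review 131 days ago vs limit 120 → not met
11. pre-flight checklist present → met
12. certificated remote pilots 7 ≥ 5 → met
Not met: 1, 2, 8, 10

No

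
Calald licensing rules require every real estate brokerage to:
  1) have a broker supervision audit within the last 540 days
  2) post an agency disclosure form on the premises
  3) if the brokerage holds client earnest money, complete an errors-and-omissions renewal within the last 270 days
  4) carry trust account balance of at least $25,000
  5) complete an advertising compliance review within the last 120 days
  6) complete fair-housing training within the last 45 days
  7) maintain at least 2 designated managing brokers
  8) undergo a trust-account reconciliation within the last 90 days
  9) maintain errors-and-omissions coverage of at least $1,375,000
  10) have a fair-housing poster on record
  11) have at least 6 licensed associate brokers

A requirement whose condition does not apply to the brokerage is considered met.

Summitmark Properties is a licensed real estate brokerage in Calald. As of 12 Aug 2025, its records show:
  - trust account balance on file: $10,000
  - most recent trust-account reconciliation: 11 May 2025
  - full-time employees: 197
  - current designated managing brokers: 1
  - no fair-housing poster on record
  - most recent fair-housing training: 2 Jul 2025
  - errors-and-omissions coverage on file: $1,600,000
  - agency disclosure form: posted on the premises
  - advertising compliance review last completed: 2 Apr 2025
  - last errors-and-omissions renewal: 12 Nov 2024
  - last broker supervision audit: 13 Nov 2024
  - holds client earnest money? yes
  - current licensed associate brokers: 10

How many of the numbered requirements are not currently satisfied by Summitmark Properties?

1. broker supervision audit 272 days ago vs limit 540 → met
2. agency disclosure form present → met
3. condition 'holds client earnest money' holds; errors-and-omissions renewal 273 days ago vs limit 270 → not met
4. trust account balance $10,000 < $25,000 → not met
5. advertising compliance review 132 days ago vs limit 120 → not met
6. fair-housing training 41 days ago vs limit 45 → met
7. designated managing brokers 1 < 2 → not met
8. trust-account reconciliation 93 days ago vs limit 90 → not met
9. errors-and-omissions coverage $1,600,000 ≥ $1,375,000 → met
10. fair-housing poster absent → not met
11. licensed associate brokers 10 ≥ 6 → met
Not met: 6 of 11

6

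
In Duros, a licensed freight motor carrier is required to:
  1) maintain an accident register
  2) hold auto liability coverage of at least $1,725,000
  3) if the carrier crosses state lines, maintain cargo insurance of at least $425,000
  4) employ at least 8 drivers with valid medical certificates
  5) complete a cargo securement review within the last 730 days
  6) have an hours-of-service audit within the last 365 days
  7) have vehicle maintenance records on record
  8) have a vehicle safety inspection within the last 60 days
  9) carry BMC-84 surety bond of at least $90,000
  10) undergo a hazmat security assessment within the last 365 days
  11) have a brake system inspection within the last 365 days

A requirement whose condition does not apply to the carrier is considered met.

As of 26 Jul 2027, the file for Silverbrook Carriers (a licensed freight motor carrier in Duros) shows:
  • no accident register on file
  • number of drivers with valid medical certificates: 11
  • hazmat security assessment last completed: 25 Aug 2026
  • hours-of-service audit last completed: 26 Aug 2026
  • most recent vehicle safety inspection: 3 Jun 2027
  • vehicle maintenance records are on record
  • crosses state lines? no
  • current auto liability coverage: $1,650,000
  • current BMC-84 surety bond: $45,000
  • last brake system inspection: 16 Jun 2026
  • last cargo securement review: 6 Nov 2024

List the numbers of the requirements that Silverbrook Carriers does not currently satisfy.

1. accident register absent → not met
2. auto liability coverage $1,650,000 < $1,725,000 → not met
3. condition 'crosses state lines' does not hold → requirement n/a → met
4. drivers with valid medical certificates 11 ≥ 8 → met
5. cargo securement review 992 days ago vs limit 730 → not met
6. hours-of-service audit 334 days ago vs limit 365 → met
7. vehicle maintenance records present → met
8. vehicle safety inspection 53 days ago vs limit 60 → met
9. BMC-84 surety bond $45,000 < $90,000 → not met
10. hazmat security assessment 335 days ago vs limit 365 → met
11. brake system inspection 405 days ago vs limit 365 → not met
Not met: 1, 2, 5, 9, 11

1, 2, 5, 9, 11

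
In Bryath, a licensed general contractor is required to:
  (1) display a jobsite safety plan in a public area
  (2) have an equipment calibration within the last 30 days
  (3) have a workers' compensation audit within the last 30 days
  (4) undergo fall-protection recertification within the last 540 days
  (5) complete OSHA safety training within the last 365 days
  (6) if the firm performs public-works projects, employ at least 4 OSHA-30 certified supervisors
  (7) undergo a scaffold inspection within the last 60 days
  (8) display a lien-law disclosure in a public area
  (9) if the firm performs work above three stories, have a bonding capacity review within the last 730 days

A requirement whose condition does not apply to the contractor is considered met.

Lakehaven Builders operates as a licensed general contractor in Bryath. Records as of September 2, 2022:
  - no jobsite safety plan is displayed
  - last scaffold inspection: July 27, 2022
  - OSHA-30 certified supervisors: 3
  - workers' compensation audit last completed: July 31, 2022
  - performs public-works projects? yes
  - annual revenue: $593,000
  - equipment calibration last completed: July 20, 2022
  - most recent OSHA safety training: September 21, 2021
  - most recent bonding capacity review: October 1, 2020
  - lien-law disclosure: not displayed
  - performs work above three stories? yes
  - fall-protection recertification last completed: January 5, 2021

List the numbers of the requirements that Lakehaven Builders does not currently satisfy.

1, 2, 3, 4, 6, 8

1. jobsite safety plan absent → not met
2. equipment calibration 44 days ago vs limit 30 → not met
3. workers' compensation audit 33 days ago vs limit 30 → not met
4. fall-protection recertification 605 days ago vs limit 540 → not met
5. OSHA safety training 346 days ago vs limit 365 → met
6. condition 'performs public-works projects' holds; OSHA-30 certified supervisors 3 < 4 → not met
7. scaffold inspection 37 days ago vs limit 60 → met
8. lien-law disclosure absent → not met
9. condition 'performs work above three stories' holds; bonding capacity review 701 days ago vs limit 730 → met
Not met: 1, 2, 3, 4, 6, 8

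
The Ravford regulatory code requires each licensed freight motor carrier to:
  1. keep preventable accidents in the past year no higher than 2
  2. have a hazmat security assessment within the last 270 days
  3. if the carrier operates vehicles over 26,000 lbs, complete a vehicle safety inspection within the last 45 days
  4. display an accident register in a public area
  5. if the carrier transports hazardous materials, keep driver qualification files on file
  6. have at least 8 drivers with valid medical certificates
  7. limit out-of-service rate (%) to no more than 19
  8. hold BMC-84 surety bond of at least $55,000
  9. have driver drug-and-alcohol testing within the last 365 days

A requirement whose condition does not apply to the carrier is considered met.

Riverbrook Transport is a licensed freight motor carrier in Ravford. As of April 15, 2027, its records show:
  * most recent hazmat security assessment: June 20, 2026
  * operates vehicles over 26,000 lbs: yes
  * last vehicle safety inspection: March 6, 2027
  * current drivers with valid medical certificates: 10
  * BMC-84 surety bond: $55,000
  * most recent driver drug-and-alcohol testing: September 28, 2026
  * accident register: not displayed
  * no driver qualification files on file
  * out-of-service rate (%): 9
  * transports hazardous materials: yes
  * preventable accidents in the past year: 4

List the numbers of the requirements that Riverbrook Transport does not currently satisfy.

1. preventable accidents in the past year 4 > 2 → not met
2. hazmat security assessment 299 days ago vs limit 270 → not met
3. condition 'operates vehicles over 26,000 lbs' holds; vehicle safety inspection 40 days ago vs limit 45 → met
4. accident register absent → not met
5. condition 'transports hazardous materials' holds; driver qualification files absent → not met
6. drivers with valid medical certificates 10 ≥ 8 → met
7. out-of-service rate (%) 9 ≤ 19 → met
8. BMC-84 surety bond $55,000 ≥ $55,000 → met
9. driver drug-and-alcohol testing 199 days ago vs limit 365 → met
Not met: 1, 2, 4, 5

1, 2, 4, 5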